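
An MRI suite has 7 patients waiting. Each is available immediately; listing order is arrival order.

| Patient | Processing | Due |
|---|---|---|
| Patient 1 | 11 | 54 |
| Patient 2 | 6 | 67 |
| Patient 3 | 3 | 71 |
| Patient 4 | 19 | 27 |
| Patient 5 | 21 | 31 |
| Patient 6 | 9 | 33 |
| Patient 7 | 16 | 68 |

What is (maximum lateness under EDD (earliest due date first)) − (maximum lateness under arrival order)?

-20

EDD (increasing due date): Patient 4 Patient 5 Patient 6 Patient 1 Patient 2 Patient 7 Patient 3.
Patient 4: 0→19, due 27, lateness -8
Patient 5: 19→40, due 31, lateness 9
Patient 6: 40→49, due 33, lateness 16
Patient 1: 49→60, due 54, lateness 6
Patient 2: 60→66, due 67, lateness -1
Patient 7: 66→82, due 68, lateness 14
Patient 3: 82→85, due 71, lateness 14
Maximum = 16.
FIFO (arrival order): Patient 1 Patient 2 Patient 3 Patient 4 Patient 5 Patient 6 Patient 7.
Patient 1: 0→11, due 54, lateness -43
Patient 2: 11→17, due 67, lateness -50
Patient 3: 17→20, due 71, lateness -51
Patient 4: 20→39, due 27, lateness 12
Patient 5: 39→60, due 31, lateness 29
Patient 6: 60→69, due 33, lateness 36
Patient 7: 69→85, due 68, lateness 17
Maximum = 36.
Difference = 16 − 36 = -20.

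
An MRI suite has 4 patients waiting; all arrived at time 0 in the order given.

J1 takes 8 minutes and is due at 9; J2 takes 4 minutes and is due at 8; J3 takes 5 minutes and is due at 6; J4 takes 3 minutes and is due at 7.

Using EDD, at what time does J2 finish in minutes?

EDD (increasing due date): J3 J4 J2 J1.
J3: 0→5
J4: 5→8
J2: 8→12

12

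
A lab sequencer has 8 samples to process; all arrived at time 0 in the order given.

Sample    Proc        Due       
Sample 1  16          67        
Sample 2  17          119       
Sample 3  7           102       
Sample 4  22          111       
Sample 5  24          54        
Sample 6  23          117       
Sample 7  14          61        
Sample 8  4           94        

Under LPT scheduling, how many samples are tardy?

4

LPT (decreasing processing time): Sample 5 Sample 6 Sample 4 Sample 2 Sample 1 Sample 7 Sample 3 Sample 8.
Sample 5: 0→24, due 54, tardiness 0
Sample 6: 24→47, due 117, tardiness 0
Sample 4: 47→69, due 111, tardiness 0
Sample 2: 69→86, due 119, tardiness 0
Sample 1: 86→102, due 67, tardiness 35
Sample 7: 102→116, due 61, tardiness 55
Sample 3: 116→123, due 102, tardiness 21
Sample 8: 123→127, due 94, tardiness 33
Late samples: 4.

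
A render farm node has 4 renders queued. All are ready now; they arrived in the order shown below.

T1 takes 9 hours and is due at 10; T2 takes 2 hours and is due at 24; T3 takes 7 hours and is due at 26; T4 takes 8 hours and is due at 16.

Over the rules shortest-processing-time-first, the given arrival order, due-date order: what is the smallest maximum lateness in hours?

1

SPT (increasing processing time): T2 T3 T4 T1.
T2: 0→2, due 24, lateness -22
T3: 2→9, due 26, lateness -17
T4: 9→17, due 16, lateness 1
T1: 17→26, due 10, lateness 16
Maximum = 16.
FIFO (arrival order): T1 T2 T3 T4.
T1: 0→9, due 10, lateness -1
T2: 9→11, due 24, lateness -13
T3: 11→18, due 26, lateness -8
T4: 18→26, due 16, lateness 10
Maximum = 10.
EDD (increasing due date): T1 T4 T2 T3.
T1: 0→9, due 10, lateness -1
T4: 9→17, due 16, lateness 1
T2: 17→19, due 24, lateness -5
T3: 19→26, due 26, lateness 0
Maximum = 1.
SPT 16, FIFO 10, EDD 1 → minimum 1.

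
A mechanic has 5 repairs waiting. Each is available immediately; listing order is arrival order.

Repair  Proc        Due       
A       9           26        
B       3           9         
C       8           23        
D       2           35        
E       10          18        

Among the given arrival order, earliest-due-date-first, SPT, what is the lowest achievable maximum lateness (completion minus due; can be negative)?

4

FIFO (arrival order): A B C D E.
A: 0→9, due 26, lateness -17
B: 9→12, due 9, lateness 3
C: 12→20, due 23, lateness -3
D: 20→22, due 35, lateness -13
E: 22→32, due 18, lateness 14
Maximum = 14.
EDD (increasing due date): B E C A D.
B: 0→3, due 9, lateness -6
E: 3→13, due 18, lateness -5
C: 13→21, due 23, lateness -2
A: 21→30, due 26, lateness 4
D: 30→32, due 35, lateness -3
Maximum = 4.
SPT (increasing processing time): D B C A E.
D: 0→2, due 35, lateness -33
B: 2→5, due 9, lateness -4
C: 5→13, due 23, lateness -10
A: 13→22, due 26, lateness -4
E: 22→32, due 18, lateness 14
Maximum = 14.
FIFO 14, EDD 4, SPT 14 → minimum 4.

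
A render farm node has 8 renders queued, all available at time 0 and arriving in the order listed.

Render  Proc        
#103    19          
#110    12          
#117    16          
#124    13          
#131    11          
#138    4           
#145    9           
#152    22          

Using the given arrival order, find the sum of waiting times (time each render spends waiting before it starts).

387

FIFO (arrival order): #103 #110 #117 #124 #131 #138 #145 #152.
#103: waits 0, runs 0→19
#110: waits 19, runs 19→31
#117: waits 31, runs 31→47
#124: waits 47, runs 47→60
#131: waits 60, runs 60→71
#138: waits 71, runs 71→75
#145: waits 75, runs 75→84
#152: waits 84, runs 84→106
Sum = 0+19+31+47+60+71+75+84 = 387.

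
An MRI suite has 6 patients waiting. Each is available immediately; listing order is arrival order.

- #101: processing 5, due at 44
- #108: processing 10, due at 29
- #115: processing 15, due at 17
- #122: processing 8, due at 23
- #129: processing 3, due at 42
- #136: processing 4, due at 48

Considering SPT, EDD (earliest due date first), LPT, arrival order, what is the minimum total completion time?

SPT (increasing processing time): #129 #136 #101 #122 #108 #115.
#129: 0→3
#136: 3→7
#101: 7→12
#122: 12→20
#108: 20→30
#115: 30→45
Sum = 3+7+12+20+30+45 = 117.
EDD (increasing due date): #115 #122 #108 #129 #101 #136.
#115: 0→15
#122: 15→23
#108: 23→33
#129: 33→36
#101: 36→41
#136: 41→45
Sum = 15+23+33+36+41+45 = 193.
LPT (decreasing processing time): #115 #108 #122 #101 #136 #129.
#115: 0→15
#108: 15→25
#122: 25→33
#101: 33→38
#136: 38→42
#129: 42→45
Sum = 15+25+33+38+42+45 = 198.
FIFO (arrival order): #101 #108 #115 #122 #129 #136.
#101: 0→5
#108: 5→15
#115: 15→30
#122: 30→38
#129: 38→41
#136: 41→45
Sum = 5+15+30+38+41+45 = 174.
SPT 117, EDD 193, LPT 198, FIFO 174 → minimum 117.

117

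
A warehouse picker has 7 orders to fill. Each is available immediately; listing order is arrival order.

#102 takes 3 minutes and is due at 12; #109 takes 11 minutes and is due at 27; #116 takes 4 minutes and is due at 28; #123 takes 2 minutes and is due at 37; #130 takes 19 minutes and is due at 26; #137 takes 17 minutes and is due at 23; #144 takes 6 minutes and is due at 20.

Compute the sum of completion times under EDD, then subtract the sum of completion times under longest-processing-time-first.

-73

EDD (increasing due date): #102 #144 #137 #130 #109 #116 #123.
#102: 0→3
#144: 3→9
#137: 9→26
#130: 26→45
#109: 45→56
#116: 56→60
#123: 60→62
Sum = 3+9+26+45+56+60+62 = 261.
LPT (decreasing processing time): #130 #137 #109 #144 #116 #102 #123.
#130: 0→19
#137: 19→36
#109: 36→47
#144: 47→53
#116: 53→57
#102: 57→60
#123: 60→62
Sum = 19+36+47+53+57+60+62 = 334.
Difference = 261 − 334 = -73.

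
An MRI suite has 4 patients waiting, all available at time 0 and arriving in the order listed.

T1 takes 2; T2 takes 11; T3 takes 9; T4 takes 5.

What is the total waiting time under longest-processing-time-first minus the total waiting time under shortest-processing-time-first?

31

LPT (decreasing processing time): T2 T3 T4 T1.
T2: waits 0, runs 0→11
T3: waits 11, runs 11→20
T4: waits 20, runs 20→25
T1: waits 25, runs 25→27
Sum = 0+11+20+25 = 56.
SPT (increasing processing time): T1 T4 T3 T2.
T1: waits 0, runs 0→2
T4: waits 2, runs 2→7
T3: waits 7, runs 7→16
T2: waits 16, runs 16→27
Sum = 0+2+7+16 = 25.
Difference = 56 − 25 = 31.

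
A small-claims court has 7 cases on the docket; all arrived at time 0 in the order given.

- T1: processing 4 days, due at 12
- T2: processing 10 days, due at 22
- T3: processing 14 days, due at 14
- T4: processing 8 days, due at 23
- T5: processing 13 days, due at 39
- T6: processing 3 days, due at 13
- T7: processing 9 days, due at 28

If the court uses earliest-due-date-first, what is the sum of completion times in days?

211

EDD (increasing due date): T1 T6 T3 T2 T4 T7 T5.
T1: 0→4
T6: 4→7
T3: 7→21
T2: 21→31
T4: 31→39
T7: 39→48
T5: 48→61
Sum = 4+7+21+31+39+48+61 = 211.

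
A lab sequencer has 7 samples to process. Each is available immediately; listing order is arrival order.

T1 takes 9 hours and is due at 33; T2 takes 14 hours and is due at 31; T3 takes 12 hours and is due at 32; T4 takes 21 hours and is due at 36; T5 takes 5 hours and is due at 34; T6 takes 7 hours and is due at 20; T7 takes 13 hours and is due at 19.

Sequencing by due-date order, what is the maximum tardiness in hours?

45

EDD (increasing due date): T7 T6 T2 T3 T1 T5 T4.
T7: 0→13, due 19, tardiness 0
T6: 13→20, due 20, tardiness 0
T2: 20→34, due 31, tardiness 3
T3: 34→46, due 32, tardiness 14
T1: 46→55, due 33, tardiness 22
T5: 55→60, due 34, tardiness 26
T4: 60→81, due 36, tardiness 45
Maximum = 45.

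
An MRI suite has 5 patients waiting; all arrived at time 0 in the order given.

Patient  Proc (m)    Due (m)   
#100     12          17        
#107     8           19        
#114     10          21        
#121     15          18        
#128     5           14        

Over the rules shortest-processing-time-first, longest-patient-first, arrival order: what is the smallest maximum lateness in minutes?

SPT (increasing processing time): #128 #107 #114 #100 #121.
#128: 0→5, due 14, lateness -9
#107: 5→13, due 19, lateness -6
#114: 13→23, due 21, lateness 2
#100: 23→35, due 17, lateness 18
#121: 35→50, due 18, lateness 32
Maximum = 32.
LPT (decreasing processing time): #121 #100 #114 #107 #128.
#121: 0→15, due 18, lateness -3
#100: 15→27, due 17, lateness 10
#114: 27→37, due 21, lateness 16
#107: 37→45, due 19, lateness 26
#128: 45→50, due 14, lateness 36
Maximum = 36.
FIFO (arrival order): #100 #107 #114 #121 #128.
#100: 0→12, due 17, lateness -5
#107: 12→20, due 19, lateness 1
#114: 20→30, due 21, lateness 9
#121: 30→45, due 18, lateness 27
#128: 45→50, due 14, lateness 36
Maximum = 36.
SPT 32, LPT 36, FIFO 36 → minimum 32.

32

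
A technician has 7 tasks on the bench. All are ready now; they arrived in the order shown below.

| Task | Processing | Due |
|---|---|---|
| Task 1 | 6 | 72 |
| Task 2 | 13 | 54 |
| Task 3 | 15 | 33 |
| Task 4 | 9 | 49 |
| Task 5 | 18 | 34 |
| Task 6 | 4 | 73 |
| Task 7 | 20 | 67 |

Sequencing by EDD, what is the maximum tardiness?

EDD (increasing due date): Task 3 Task 5 Task 4 Task 2 Task 7 Task 1 Task 6.
Task 3: 0→15, due 33, tardiness 0
Task 5: 15→33, due 34, tardiness 0
Task 4: 33→42, due 49, tardiness 0
Task 2: 42→55, due 54, tardiness 1
Task 7: 55→75, due 67, tardiness 8
Task 1: 75→81, due 72, tardiness 9
Task 6: 81→85, due 73, tardiness 12
Maximum = 12.

12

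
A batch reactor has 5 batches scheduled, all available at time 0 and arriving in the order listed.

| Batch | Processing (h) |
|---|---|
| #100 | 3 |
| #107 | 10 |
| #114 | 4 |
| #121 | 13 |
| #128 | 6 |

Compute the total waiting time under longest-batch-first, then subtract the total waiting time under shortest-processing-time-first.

52

LPT (decreasing processing time): #121 #107 #128 #114 #100.
#121: waits 0, runs 0→13
#107: waits 13, runs 13→23
#128: waits 23, runs 23→29
#114: waits 29, runs 29→33
#100: waits 33, runs 33→36
Sum = 0+13+23+29+33 = 98.
SPT (increasing processing time): #100 #114 #128 #107 #121.
#100: waits 0, runs 0→3
#114: waits 3, runs 3→7
#128: waits 7, runs 7→13
#107: waits 13, runs 13→23
#121: waits 23, runs 23→36
Sum = 0+3+7+13+23 = 46.
Difference = 98 − 46 = 52.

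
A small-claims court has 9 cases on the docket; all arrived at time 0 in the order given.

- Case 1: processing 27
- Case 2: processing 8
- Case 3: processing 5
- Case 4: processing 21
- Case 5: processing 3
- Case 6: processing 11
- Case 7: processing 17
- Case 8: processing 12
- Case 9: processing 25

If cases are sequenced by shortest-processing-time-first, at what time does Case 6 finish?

SPT (increasing processing time): Case 5 Case 3 Case 2 Case 6 Case 8 Case 7 Case 4 Case 9 Case 1.
Case 5: 0→3
Case 3: 3→8
Case 2: 8→16
Case 6: 16→27

27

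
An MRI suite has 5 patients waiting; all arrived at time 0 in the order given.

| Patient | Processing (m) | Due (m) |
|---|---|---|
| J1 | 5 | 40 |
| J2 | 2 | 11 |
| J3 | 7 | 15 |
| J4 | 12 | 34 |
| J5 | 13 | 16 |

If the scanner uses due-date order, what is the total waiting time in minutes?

EDD (increasing due date): J2 J3 J5 J4 J1.
J2: waits 0, runs 0→2
J3: waits 2, runs 2→9
J5: waits 9, runs 9→22
J4: waits 22, runs 22→34
J1: waits 34, runs 34→39
Sum = 0+2+9+22+34 = 67.

67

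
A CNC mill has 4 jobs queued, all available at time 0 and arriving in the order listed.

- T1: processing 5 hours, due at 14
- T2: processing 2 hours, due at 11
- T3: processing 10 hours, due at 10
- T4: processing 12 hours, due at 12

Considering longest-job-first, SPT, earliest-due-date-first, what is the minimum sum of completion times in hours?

LPT (decreasing processing time): T4 T3 T1 T2.
T4: 0→12
T3: 12→22
T1: 22→27
T2: 27→29
Sum = 12+22+27+29 = 90.
SPT (increasing processing time): T2 T1 T3 T4.
T2: 0→2
T1: 2→7
T3: 7→17
T4: 17→29
Sum = 2+7+17+29 = 55.
EDD (increasing due date): T3 T2 T4 T1.
T3: 0→10
T2: 10→12
T4: 12→24
T1: 24→29
Sum = 10+12+24+29 = 75.
LPT 90, SPT 55, EDD 75 → minimum 55.

55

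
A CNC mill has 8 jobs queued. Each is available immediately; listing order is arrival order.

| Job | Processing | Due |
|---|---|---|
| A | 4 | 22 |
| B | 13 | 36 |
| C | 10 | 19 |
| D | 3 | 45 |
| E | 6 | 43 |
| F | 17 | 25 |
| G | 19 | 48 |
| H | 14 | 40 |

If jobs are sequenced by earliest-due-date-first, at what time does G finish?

EDD (increasing due date): C A F B H E D G.
C: 0→10
A: 10→14
F: 14→31
B: 31→44
H: 44→58
E: 58→64
D: 64→67
G: 67→86

86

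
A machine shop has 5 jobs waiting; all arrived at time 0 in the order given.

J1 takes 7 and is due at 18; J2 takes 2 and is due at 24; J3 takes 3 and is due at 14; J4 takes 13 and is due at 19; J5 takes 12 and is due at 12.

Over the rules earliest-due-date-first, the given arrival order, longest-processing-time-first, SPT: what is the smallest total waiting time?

EDD (increasing due date): J5 J3 J1 J4 J2.
J5: waits 0, runs 0→12
J3: waits 12, runs 12→15
J1: waits 15, runs 15→22
J4: waits 22, runs 22→35
J2: waits 35, runs 35→37
Sum = 0+12+15+22+35 = 84.
FIFO (arrival order): J1 J2 J3 J4 J5.
J1: waits 0, runs 0→7
J2: waits 7, runs 7→9
J3: waits 9, runs 9→12
J4: waits 12, runs 12→25
J5: waits 25, runs 25→37
Sum = 0+7+9+12+25 = 53.
LPT (decreasing processing time): J4 J5 J1 J3 J2.
J4: waits 0, runs 0→13
J5: waits 13, runs 13→25
J1: waits 25, runs 25→32
J3: waits 32, runs 32→35
J2: waits 35, runs 35→37
Sum = 0+13+25+32+35 = 105.
SPT (increasing processing time): J2 J3 J1 J5 J4.
J2: waits 0, runs 0→2
J3: waits 2, runs 2→5
J1: waits 5, runs 5→12
J5: waits 12, runs 12→24
J4: waits 24, runs 24→37
Sum = 0+2+5+12+24 = 43.
EDD 84, FIFO 53, LPT 105, SPT 43 → minimum 43.

43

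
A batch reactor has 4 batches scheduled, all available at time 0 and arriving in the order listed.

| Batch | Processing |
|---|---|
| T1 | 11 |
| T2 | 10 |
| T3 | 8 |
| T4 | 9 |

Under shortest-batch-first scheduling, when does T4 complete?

SPT (increasing processing time): T3 T4 T2 T1.
T3: 0→8
T4: 8→17

17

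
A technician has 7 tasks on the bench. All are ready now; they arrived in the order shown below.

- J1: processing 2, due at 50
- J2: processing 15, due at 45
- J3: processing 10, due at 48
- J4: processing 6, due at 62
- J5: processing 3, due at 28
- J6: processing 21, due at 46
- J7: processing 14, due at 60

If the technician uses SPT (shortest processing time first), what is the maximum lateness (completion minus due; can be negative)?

25

SPT (increasing processing time): J1 J5 J4 J3 J7 J2 J6.
J1: 0→2, due 50, lateness -48
J5: 2→5, due 28, lateness -23
J4: 5→11, due 62, lateness -51
J3: 11→21, due 48, lateness -27
J7: 21→35, due 60, lateness -25
J2: 35→50, due 45, lateness 5
J6: 50→71, due 46, lateness 25
Maximum = 25.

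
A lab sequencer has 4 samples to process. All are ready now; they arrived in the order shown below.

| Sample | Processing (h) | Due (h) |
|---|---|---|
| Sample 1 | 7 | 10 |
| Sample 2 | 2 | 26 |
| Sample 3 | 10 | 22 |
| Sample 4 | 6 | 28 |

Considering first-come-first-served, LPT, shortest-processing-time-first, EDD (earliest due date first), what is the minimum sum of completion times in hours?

FIFO (arrival order): Sample 1 Sample 2 Sample 3 Sample 4.
Sample 1: 0→7
Sample 2: 7→9
Sample 3: 9→19
Sample 4: 19→25
Sum = 7+9+19+25 = 60.
LPT (decreasing processing time): Sample 3 Sample 1 Sample 4 Sample 2.
Sample 3: 0→10
Sample 1: 10→17
Sample 4: 17→23
Sample 2: 23→25
Sum = 10+17+23+25 = 75.
SPT (increasing processing time): Sample 2 Sample 4 Sample 1 Sample 3.
Sample 2: 0→2
Sample 4: 2→8
Sample 1: 8→15
Sample 3: 15→25
Sum = 2+8+15+25 = 50.
EDD (increasing due date): Sample 1 Sample 3 Sample 2 Sample 4.
Sample 1: 0→7
Sample 3: 7→17
Sample 2: 17→19
Sample 4: 19→25
Sum = 7+17+19+25 = 68.
FIFO 60, LPT 75, SPT 50, EDD 68 → minimum 50.

50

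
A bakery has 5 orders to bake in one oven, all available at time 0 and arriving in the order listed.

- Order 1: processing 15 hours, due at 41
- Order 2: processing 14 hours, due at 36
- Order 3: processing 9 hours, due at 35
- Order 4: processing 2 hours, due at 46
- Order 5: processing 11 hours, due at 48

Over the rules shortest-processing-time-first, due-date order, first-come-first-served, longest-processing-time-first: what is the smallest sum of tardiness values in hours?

3

SPT (increasing processing time): Order 4 Order 3 Order 5 Order 2 Order 1.
Order 4: 0→2, due 46, tardiness 0
Order 3: 2→11, due 35, tardiness 0
Order 5: 11→22, due 48, tardiness 0
Order 2: 22→36, due 36, tardiness 0
Order 1: 36→51, due 41, tardiness 10
Sum = 0+0+0+0+10 = 10.
EDD (increasing due date): Order 3 Order 2 Order 1 Order 4 Order 5.
Order 3: 0→9, due 35, tardiness 0
Order 2: 9→23, due 36, tardiness 0
Order 1: 23→38, due 41, tardiness 0
Order 4: 38→40, due 46, tardiness 0
Order 5: 40→51, due 48, tardiness 3
Sum = 0+0+0+0+3 = 3.
FIFO (arrival order): Order 1 Order 2 Order 3 Order 4 Order 5.
Order 1: 0→15, due 41, tardiness 0
Order 2: 15→29, due 36, tardiness 0
Order 3: 29→38, due 35, tardiness 3
Order 4: 38→40, due 46, tardiness 0
Order 5: 40→51, due 48, tardiness 3
Sum = 0+0+3+0+3 = 6.
LPT (decreasing processing time): Order 1 Order 2 Order 5 Order 3 Order 4.
Order 1: 0→15, due 41, tardiness 0
Order 2: 15→29, due 36, tardiness 0
Order 5: 29→40, due 48, tardiness 0
Order 3: 40→49, due 35, tardiness 14
Order 4: 49→51, due 46, tardiness 5
Sum = 0+0+0+14+5 = 19.
SPT 10, EDD 3, FIFO 6, LPT 19 → minimum 3.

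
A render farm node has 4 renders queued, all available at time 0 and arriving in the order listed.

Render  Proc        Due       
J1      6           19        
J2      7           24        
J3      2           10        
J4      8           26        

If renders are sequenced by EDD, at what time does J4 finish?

23

EDD (increasing due date): J3 J1 J2 J4.
J3: 0→2
J1: 2→8
J2: 8→15
J4: 15→23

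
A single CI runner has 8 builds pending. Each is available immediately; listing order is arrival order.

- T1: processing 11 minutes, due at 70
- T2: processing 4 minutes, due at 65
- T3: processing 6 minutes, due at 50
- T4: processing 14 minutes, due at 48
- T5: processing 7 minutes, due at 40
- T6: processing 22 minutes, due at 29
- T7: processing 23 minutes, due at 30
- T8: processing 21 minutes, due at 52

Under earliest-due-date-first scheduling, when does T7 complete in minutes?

45

EDD (increasing due date): T6 T7 T5 T4 T3 T8 T2 T1.
T6: 0→22
T7: 22→45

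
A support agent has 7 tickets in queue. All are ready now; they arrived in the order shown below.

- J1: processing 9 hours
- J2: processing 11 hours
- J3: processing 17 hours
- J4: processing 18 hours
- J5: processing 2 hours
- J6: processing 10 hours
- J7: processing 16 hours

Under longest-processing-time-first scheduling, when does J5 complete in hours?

83

LPT (decreasing processing time): J4 J3 J7 J2 J6 J1 J5.
J4: 0→18
J3: 18→35
J7: 35→51
J2: 51→62
J6: 62→72
J1: 72→81
J5: 81→83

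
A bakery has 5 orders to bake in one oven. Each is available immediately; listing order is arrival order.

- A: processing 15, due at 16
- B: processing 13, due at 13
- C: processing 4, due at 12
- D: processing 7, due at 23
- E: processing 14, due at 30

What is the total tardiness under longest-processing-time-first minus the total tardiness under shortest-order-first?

40

LPT (decreasing processing time): A E B D C.
A: 0→15, due 16, tardiness 0
E: 15→29, due 30, tardiness 0
B: 29→42, due 13, tardiness 29
D: 42→49, due 23, tardiness 26
C: 49→53, due 12, tardiness 41
Sum = 0+0+29+26+41 = 96.
SPT (increasing processing time): C D B E A.
C: 0→4, due 12, tardiness 0
D: 4→11, due 23, tardiness 0
B: 11→24, due 13, tardiness 11
E: 24→38, due 30, tardiness 8
A: 38→53, due 16, tardiness 37
Sum = 0+0+11+8+37 = 56.
Difference = 96 − 56 = 40.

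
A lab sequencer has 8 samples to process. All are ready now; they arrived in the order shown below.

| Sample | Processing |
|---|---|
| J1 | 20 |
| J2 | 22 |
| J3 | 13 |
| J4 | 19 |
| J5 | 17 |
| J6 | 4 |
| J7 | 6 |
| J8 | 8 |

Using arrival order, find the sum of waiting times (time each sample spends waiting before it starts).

FIFO (arrival order): J1 J2 J3 J4 J5 J6 J7 J8.
J1: waits 0, runs 0→20
J2: waits 20, runs 20→42
J3: waits 42, runs 42→55
J4: waits 55, runs 55→74
J5: waits 74, runs 74→91
J6: waits 91, runs 91→95
J7: waits 95, runs 95→101
J8: waits 101, runs 101→109
Sum = 0+20+42+55+74+91+95+101 = 478.

478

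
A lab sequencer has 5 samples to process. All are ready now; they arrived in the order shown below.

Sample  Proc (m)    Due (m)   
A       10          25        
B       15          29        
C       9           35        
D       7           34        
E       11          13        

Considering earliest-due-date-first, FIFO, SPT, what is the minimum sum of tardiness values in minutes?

33

EDD (increasing due date): E A B D C.
E: 0→11, due 13, tardiness 0
A: 11→21, due 25, tardiness 0
B: 21→36, due 29, tardiness 7
D: 36→43, due 34, tardiness 9
C: 43→52, due 35, tardiness 17
Sum = 0+0+7+9+17 = 33.
FIFO (arrival order): A B C D E.
A: 0→10, due 25, tardiness 0
B: 10→25, due 29, tardiness 0
C: 25→34, due 35, tardiness 0
D: 34→41, due 34, tardiness 7
E: 41→52, due 13, tardiness 39
Sum = 0+0+0+7+39 = 46.
SPT (increasing processing time): D C A E B.
D: 0→7, due 34, tardiness 0
C: 7→16, due 35, tardiness 0
A: 16→26, due 25, tardiness 1
E: 26→37, due 13, tardiness 24
B: 37→52, due 29, tardiness 23
Sum = 0+0+1+24+23 = 48.
EDD 33, FIFO 46, SPT 48 → minimum 33.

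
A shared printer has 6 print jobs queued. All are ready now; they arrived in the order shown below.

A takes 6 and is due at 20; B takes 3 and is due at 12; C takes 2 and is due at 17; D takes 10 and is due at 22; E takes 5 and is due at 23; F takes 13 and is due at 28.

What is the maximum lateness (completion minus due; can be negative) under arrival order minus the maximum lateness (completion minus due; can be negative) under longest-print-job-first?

-14

FIFO (arrival order): A B C D E F.
A: 0→6, due 20, lateness -14
B: 6→9, due 12, lateness -3
C: 9→11, due 17, lateness -6
D: 11→21, due 22, lateness -1
E: 21→26, due 23, lateness 3
F: 26→39, due 28, lateness 11
Maximum = 11.
LPT (decreasing processing time): F D A E B C.
F: 0→13, due 28, lateness -15
D: 13→23, due 22, lateness 1
A: 23→29, due 20, lateness 9
E: 29→34, due 23, lateness 11
B: 34→37, due 12, lateness 25
C: 37→39, due 17, lateness 22
Maximum = 25.
Difference = 11 − 25 = -14.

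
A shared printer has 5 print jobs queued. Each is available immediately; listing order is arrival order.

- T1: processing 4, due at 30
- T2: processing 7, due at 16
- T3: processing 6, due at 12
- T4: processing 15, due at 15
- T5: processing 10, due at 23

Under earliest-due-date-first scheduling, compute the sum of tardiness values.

EDD (increasing due date): T3 T4 T2 T5 T1.
T3: 0→6, due 12, tardiness 0
T4: 6→21, due 15, tardiness 6
T2: 21→28, due 16, tardiness 12
T5: 28→38, due 23, tardiness 15
T1: 38→42, due 30, tardiness 12
Sum = 0+6+12+15+12 = 45.

45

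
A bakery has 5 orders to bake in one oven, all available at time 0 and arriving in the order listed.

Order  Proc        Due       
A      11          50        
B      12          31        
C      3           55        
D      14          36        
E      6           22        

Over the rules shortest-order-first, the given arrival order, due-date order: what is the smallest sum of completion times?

110

SPT (increasing processing time): C E A B D.
C: 0→3
E: 3→9
A: 9→20
B: 20→32
D: 32→46
Sum = 3+9+20+32+46 = 110.
FIFO (arrival order): A B C D E.
A: 0→11
B: 11→23
C: 23→26
D: 26→40
E: 40→46
Sum = 11+23+26+40+46 = 146.
EDD (increasing due date): E B D A C.
E: 0→6
B: 6→18
D: 18→32
A: 32→43
C: 43→46
Sum = 6+18+32+43+46 = 145.
SPT 110, FIFO 146, EDD 145 → minimum 110.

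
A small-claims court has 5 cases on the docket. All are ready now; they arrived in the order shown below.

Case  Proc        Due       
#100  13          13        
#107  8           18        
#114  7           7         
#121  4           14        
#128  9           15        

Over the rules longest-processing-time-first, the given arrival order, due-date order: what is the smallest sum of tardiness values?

LPT (decreasing processing time): #100 #128 #107 #114 #121.
#100: 0→13, due 13, tardiness 0
#128: 13→22, due 15, tardiness 7
#107: 22→30, due 18, tardiness 12
#114: 30→37, due 7, tardiness 30
#121: 37→41, due 14, tardiness 27
Sum = 0+7+12+30+27 = 76.
FIFO (arrival order): #100 #107 #114 #121 #128.
#100: 0→13, due 13, tardiness 0
#107: 13→21, due 18, tardiness 3
#114: 21→28, due 7, tardiness 21
#121: 28→32, due 14, tardiness 18
#128: 32→41, due 15, tardiness 26
Sum = 0+3+21+18+26 = 68.
EDD (increasing due date): #114 #100 #121 #128 #107.
#114: 0→7, due 7, tardiness 0
#100: 7→20, due 13, tardiness 7
#121: 20→24, due 14, tardiness 10
#128: 24→33, due 15, tardiness 18
#107: 33→41, due 18, tardiness 23
Sum = 0+7+10+18+23 = 58.
LPT 76, FIFO 68, EDD 58 → minimum 58.

58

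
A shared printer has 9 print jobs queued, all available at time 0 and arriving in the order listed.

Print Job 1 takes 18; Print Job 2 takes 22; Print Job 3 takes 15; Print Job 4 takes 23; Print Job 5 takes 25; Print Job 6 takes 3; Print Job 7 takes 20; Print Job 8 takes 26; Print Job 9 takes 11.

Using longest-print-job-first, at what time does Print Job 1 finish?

LPT (decreasing processing time): Print Job 8 Print Job 5 Print Job 4 Print Job 2 Print Job 7 Print Job 1 Print Job 3 Print Job 9 Print Job 6.
Print Job 8: 0→26
Print Job 5: 26→51
Print Job 4: 51→74
Print Job 2: 74→96
Print Job 7: 96→116
Print Job 1: 116→134

134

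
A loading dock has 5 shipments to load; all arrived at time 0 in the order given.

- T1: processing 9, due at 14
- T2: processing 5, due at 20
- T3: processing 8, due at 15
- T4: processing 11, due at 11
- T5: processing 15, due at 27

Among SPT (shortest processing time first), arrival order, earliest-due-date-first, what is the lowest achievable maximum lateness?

SPT (increasing processing time): T2 T3 T1 T4 T5.
T2: 0→5, due 20, lateness -15
T3: 5→13, due 15, lateness -2
T1: 13→22, due 14, lateness 8
T4: 22→33, due 11, lateness 22
T5: 33→48, due 27, lateness 21
Maximum = 22.
FIFO (arrival order): T1 T2 T3 T4 T5.
T1: 0→9, due 14, lateness -5
T2: 9→14, due 20, lateness -6
T3: 14→22, due 15, lateness 7
T4: 22→33, due 11, lateness 22
T5: 33→48, due 27, lateness 21
Maximum = 22.
EDD (increasing due date): T4 T1 T3 T2 T5.
T4: 0→11, due 11, lateness 0
T1: 11→20, due 14, lateness 6
T3: 20→28, due 15, lateness 13
T2: 28→33, due 20, lateness 13
T5: 33→48, due 27, lateness 21
Maximum = 21.
SPT 22, FIFO 22, EDD 21 → minimum 21.

21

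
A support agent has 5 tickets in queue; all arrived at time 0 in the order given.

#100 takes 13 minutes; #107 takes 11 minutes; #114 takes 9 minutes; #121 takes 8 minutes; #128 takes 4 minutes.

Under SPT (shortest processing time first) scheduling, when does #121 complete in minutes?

SPT (increasing processing time): #128 #121 #114 #107 #100.
#128: 0→4
#121: 4→12

12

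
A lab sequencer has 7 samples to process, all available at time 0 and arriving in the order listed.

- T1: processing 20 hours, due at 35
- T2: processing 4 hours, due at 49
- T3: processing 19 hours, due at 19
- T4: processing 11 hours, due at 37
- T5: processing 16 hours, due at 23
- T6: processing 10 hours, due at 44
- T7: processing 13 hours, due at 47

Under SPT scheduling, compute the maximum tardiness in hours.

58

SPT (increasing processing time): T2 T6 T4 T7 T5 T3 T1.
T2: 0→4, due 49, tardiness 0
T6: 4→14, due 44, tardiness 0
T4: 14→25, due 37, tardiness 0
T7: 25→38, due 47, tardiness 0
T5: 38→54, due 23, tardiness 31
T3: 54→73, due 19, tardiness 54
T1: 73→93, due 35, tardiness 58
Maximum = 58.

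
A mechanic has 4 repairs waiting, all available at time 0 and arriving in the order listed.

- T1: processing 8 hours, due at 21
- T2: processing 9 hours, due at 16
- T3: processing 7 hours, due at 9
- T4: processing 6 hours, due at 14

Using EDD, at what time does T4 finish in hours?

EDD (increasing due date): T3 T4 T2 T1.
T3: 0→7
T4: 7→13

13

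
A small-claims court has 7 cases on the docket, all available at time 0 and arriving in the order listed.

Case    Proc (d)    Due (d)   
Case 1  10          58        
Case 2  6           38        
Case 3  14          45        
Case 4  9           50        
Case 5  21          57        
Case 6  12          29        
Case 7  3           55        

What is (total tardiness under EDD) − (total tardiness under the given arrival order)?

EDD (increasing due date): Case 6 Case 2 Case 3 Case 4 Case 7 Case 5 Case 1.
Case 6: 0→12, due 29, tardiness 0
Case 2: 12→18, due 38, tardiness 0
Case 3: 18→32, due 45, tardiness 0
Case 4: 32→41, due 50, tardiness 0
Case 7: 41→44, due 55, tardiness 0
Case 5: 44→65, due 57, tardiness 8
Case 1: 65→75, due 58, tardiness 17
Sum = 0+0+0+0+0+8+17 = 25.
FIFO (arrival order): Case 1 Case 2 Case 3 Case 4 Case 5 Case 6 Case 7.
Case 1: 0→10, due 58, tardiness 0
Case 2: 10→16, due 38, tardiness 0
Case 3: 16→30, due 45, tardiness 0
Case 4: 30→39, due 50, tardiness 0
Case 5: 39→60, due 57, tardiness 3
Case 6: 60→72, due 29, tardiness 43
Case 7: 72→75, due 55, tardiness 20
Sum = 0+0+0+0+3+43+20 = 66.
Difference = 25 − 66 = -41.

-41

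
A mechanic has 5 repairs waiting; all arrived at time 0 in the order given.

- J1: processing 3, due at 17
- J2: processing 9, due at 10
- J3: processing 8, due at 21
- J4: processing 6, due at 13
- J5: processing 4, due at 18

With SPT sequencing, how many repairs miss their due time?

SPT (increasing processing time): J1 J5 J4 J3 J2.
J1: 0→3, due 17, tardiness 0
J5: 3→7, due 18, tardiness 0
J4: 7→13, due 13, tardiness 0
J3: 13→21, due 21, tardiness 0
J2: 21→30, due 10, tardiness 20
Late repairs: 1.

1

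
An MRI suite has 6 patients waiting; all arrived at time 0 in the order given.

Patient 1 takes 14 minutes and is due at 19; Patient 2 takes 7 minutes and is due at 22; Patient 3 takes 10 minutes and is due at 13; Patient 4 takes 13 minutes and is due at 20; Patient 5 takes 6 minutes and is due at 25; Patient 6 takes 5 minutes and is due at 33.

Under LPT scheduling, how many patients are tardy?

LPT (decreasing processing time): Patient 1 Patient 4 Patient 3 Patient 2 Patient 5 Patient 6.
Patient 1: 0→14, due 19, tardiness 0
Patient 4: 14→27, due 20, tardiness 7
Patient 3: 27→37, due 13, tardiness 24
Patient 2: 37→44, due 22, tardiness 22
Patient 5: 44→50, due 25, tardiness 25
Patient 6: 50→55, due 33, tardiness 22
Late patients: 5.

5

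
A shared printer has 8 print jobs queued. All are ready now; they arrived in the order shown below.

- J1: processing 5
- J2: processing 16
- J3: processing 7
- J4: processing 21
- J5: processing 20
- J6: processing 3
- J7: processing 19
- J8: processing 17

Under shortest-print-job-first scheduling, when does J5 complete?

87

SPT (increasing processing time): J6 J1 J3 J2 J8 J7 J5 J4.
J6: 0→3
J1: 3→8
J3: 8→15
J2: 15→31
J8: 31→48
J7: 48→67
J5: 67→87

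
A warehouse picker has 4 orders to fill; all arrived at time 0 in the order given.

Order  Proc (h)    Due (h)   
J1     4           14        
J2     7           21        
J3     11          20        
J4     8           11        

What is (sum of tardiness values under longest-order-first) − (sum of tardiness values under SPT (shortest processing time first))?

11

LPT (decreasing processing time): J3 J4 J2 J1.
J3: 0→11, due 20, tardiness 0
J4: 11→19, due 11, tardiness 8
J2: 19→26, due 21, tardiness 5
J1: 26→30, due 14, tardiness 16
Sum = 0+8+5+16 = 29.
SPT (increasing processing time): J1 J2 J4 J3.
J1: 0→4, due 14, tardiness 0
J2: 4→11, due 21, tardiness 0
J4: 11→19, due 11, tardiness 8
J3: 19→30, due 20, tardiness 10
Sum = 0+0+8+10 = 18.
Difference = 29 − 18 = 11.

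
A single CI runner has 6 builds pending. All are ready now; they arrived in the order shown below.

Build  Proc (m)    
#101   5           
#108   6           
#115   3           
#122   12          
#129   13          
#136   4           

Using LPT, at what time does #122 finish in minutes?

25

LPT (decreasing processing time): #129 #122 #108 #101 #136 #115.
#129: 0→13
#122: 13→25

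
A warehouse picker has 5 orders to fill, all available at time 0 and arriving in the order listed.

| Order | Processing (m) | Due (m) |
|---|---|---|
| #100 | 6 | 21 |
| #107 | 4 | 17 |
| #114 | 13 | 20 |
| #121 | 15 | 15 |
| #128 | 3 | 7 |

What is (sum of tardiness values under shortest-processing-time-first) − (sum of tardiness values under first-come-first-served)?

SPT (increasing processing time): #128 #107 #100 #114 #121.
#128: 0→3, due 7, tardiness 0
#107: 3→7, due 17, tardiness 0
#100: 7→13, due 21, tardiness 0
#114: 13→26, due 20, tardiness 6
#121: 26→41, due 15, tardiness 26
Sum = 0+0+0+6+26 = 32.
FIFO (arrival order): #100 #107 #114 #121 #128.
#100: 0→6, due 21, tardiness 0
#107: 6→10, due 17, tardiness 0
#114: 10→23, due 20, tardiness 3
#121: 23→38, due 15, tardiness 23
#128: 38→41, due 7, tardiness 34
Sum = 0+0+3+23+34 = 60.
Difference = 32 − 60 = -28.

-28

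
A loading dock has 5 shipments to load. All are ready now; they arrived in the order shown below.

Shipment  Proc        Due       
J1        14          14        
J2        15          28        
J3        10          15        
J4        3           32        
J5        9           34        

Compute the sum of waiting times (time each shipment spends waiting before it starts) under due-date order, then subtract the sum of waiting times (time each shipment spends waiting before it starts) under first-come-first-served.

EDD (increasing due date): J1 J3 J2 J4 J5.
J1: waits 0, runs 0→14
J3: waits 14, runs 14→24
J2: waits 24, runs 24→39
J4: waits 39, runs 39→42
J5: waits 42, runs 42→51
Sum = 0+14+24+39+42 = 119.
FIFO (arrival order): J1 J2 J3 J4 J5.
J1: waits 0, runs 0→14
J2: waits 14, runs 14→29
J3: waits 29, runs 29→39
J4: waits 39, runs 39→42
J5: waits 42, runs 42→51
Sum = 0+14+29+39+42 = 124.
Difference = 119 − 124 = -5.

-5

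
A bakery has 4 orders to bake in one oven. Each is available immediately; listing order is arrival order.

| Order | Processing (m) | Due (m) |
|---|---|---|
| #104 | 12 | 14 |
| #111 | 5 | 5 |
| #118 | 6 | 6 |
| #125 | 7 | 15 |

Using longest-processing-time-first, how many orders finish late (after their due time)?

3

LPT (decreasing processing time): #104 #125 #118 #111.
#104: 0→12, due 14, tardiness 0
#125: 12→19, due 15, tardiness 4
#118: 19→25, due 6, tardiness 19
#111: 25→30, due 5, tardiness 25
Late orders: 3.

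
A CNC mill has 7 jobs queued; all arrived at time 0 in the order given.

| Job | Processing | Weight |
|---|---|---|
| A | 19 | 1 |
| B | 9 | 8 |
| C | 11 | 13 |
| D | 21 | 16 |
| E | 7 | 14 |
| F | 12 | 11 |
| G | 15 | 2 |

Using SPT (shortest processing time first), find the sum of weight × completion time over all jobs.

2691

SPT (increasing processing time): E B C F G A D.
E: finishes 7, weight 14, w·C = 98
B: finishes 16, weight 8, w·C = 128
C: finishes 27, weight 13, w·C = 351
F: finishes 39, weight 11, w·C = 429
G: finishes 54, weight 2, w·C = 108
A: finishes 73, weight 1, w·C = 73
D: finishes 94, weight 16, w·C = 1504
Sum = 98+128+351+429+108+73+1504 = 2691.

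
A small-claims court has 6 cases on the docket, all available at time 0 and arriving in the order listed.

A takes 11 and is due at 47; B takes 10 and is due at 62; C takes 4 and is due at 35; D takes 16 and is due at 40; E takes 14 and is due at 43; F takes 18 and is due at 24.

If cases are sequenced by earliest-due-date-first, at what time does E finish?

EDD (increasing due date): F C D E A B.
F: 0→18
C: 18→22
D: 22→38
E: 38→52

52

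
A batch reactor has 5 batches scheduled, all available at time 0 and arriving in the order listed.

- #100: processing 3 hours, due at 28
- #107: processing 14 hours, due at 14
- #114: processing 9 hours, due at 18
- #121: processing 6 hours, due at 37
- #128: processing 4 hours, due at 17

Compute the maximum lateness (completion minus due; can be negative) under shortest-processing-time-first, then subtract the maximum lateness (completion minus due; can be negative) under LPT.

SPT (increasing processing time): #100 #128 #121 #114 #107.
#100: 0→3, due 28, lateness -25
#128: 3→7, due 17, lateness -10
#121: 7→13, due 37, lateness -24
#114: 13→22, due 18, lateness 4
#107: 22→36, due 14, lateness 22
Maximum = 22.
LPT (decreasing processing time): #107 #114 #121 #128 #100.
#107: 0→14, due 14, lateness 0
#114: 14→23, due 18, lateness 5
#121: 23→29, due 37, lateness -8
#128: 29→33, due 17, lateness 16
#100: 33→36, due 28, lateness 8
Maximum = 16.
Difference = 22 − 16 = 6.

6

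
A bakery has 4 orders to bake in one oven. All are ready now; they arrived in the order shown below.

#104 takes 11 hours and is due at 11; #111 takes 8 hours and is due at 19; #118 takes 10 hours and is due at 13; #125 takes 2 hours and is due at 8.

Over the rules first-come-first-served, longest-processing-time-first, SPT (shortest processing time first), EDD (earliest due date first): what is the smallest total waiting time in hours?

FIFO (arrival order): #104 #111 #118 #125.
#104: waits 0, runs 0→11
#111: waits 11, runs 11→19
#118: waits 19, runs 19→29
#125: waits 29, runs 29→31
Sum = 0+11+19+29 = 59.
LPT (decreasing processing time): #104 #118 #111 #125.
#104: waits 0, runs 0→11
#118: waits 11, runs 11→21
#111: waits 21, runs 21→29
#125: waits 29, runs 29→31
Sum = 0+11+21+29 = 61.
SPT (increasing processing time): #125 #111 #118 #104.
#125: waits 0, runs 0→2
#111: waits 2, runs 2→10
#118: waits 10, runs 10→20
#104: waits 20, runs 20→31
Sum = 0+2+10+20 = 32.
EDD (increasing due date): #125 #104 #118 #111.
#125: waits 0, runs 0→2
#104: waits 2, runs 2→13
#118: waits 13, runs 13→23
#111: waits 23, runs 23→31
Sum = 0+2+13+23 = 38.
FIFO 59, LPT 61, SPT 32, EDD 38 → minimum 32.

32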